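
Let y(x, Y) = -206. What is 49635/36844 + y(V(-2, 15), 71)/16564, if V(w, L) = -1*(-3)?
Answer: 203641069/152571004 ≈ 1.3347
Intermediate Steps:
V(w, L) = 3
49635/36844 + y(V(-2, 15), 71)/16564 = 49635/36844 - 206/16564 = 49635*(1/36844) - 206*1/16564 = 49635/36844 - 103/8282 = 203641069/152571004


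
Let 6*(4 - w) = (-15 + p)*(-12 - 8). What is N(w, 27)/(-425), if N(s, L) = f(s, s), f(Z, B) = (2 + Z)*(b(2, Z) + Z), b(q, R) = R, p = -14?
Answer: -8896/225 ≈ -39.538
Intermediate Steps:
w = -278/3 (w = 4 - (-15 - 14)*(-12 - 8)/6 = 4 - (-29)*(-20)/6 = 4 - 1/6*580 = 4 - 290/3 = -278/3 ≈ -92.667)
f(Z, B) = 2*Z*(2 + Z) (f(Z, B) = (2 + Z)*(Z + Z) = (2 + Z)*(2*Z) = 2*Z*(2 + Z))
N(s, L) = 2*s*(2 + s)
N(w, 27)/(-425) = (2*(-278/3)*(2 - 278/3))/(-425) = (2*(-278/3)*(-272/3))*(-1/425) = (151232/9)*(-1/425) = -8896/225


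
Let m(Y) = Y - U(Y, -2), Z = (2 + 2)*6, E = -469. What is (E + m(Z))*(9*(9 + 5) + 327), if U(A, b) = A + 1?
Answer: -212910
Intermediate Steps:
Z = 24 (Z = 4*6 = 24)
U(A, b) = 1 + A
m(Y) = -1 (m(Y) = Y - (1 + Y) = Y + (-1 - Y) = -1)
(E + m(Z))*(9*(9 + 5) + 327) = (-469 - 1)*(9*(9 + 5) + 327) = -470*(9*14 + 327) = -470*(126 + 327) = -470*453 = -212910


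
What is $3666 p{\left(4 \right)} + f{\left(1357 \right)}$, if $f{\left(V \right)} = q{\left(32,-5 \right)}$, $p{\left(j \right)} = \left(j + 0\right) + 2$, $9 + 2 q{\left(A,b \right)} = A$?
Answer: $\frac{44015}{2} \approx 22008.0$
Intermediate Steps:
$q{\left(A,b \right)} = - \frac{9}{2} + \frac{A}{2}$
$p{\left(j \right)} = 2 + j$ ($p{\left(j \right)} = j + 2 = 2 + j$)
$f{\left(V \right)} = \frac{23}{2}$ ($f{\left(V \right)} = - \frac{9}{2} + \frac{1}{2} \cdot 32 = - \frac{9}{2} + 16 = \frac{23}{2}$)
$3666 p{\left(4 \right)} + f{\left(1357 \right)} = 3666 \left(2 + 4\right) + \frac{23}{2} = 3666 \cdot 6 + \frac{23}{2} = 21996 + \frac{23}{2} = \frac{44015}{2}$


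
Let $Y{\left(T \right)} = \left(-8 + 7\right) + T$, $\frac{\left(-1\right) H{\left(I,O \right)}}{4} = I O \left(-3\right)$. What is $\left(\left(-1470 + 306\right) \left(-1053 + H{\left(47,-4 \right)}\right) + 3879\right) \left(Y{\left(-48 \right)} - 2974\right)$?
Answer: $-11655342765$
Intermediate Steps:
$H{\left(I,O \right)} = 12 I O$ ($H{\left(I,O \right)} = - 4 I O \left(-3\right) = - 4 \left(- 3 I O\right) = 12 I O$)
$Y{\left(T \right)} = -1 + T$
$\left(\left(-1470 + 306\right) \left(-1053 + H{\left(47,-4 \right)}\right) + 3879\right) \left(Y{\left(-48 \right)} - 2974\right) = \left(\left(-1470 + 306\right) \left(-1053 + 12 \cdot 47 \left(-4\right)\right) + 3879\right) \left(\left(-1 - 48\right) - 2974\right) = \left(- 1164 \left(-1053 - 2256\right) + 3879\right) \left(-49 - 2974\right) = \left(\left(-1164\right) \left(-3309\right) + 3879\right) \left(-3023\right) = \left(3851676 + 3879\right) \left(-3023\right) = 3855555 \left(-3023\right) = -11655342765$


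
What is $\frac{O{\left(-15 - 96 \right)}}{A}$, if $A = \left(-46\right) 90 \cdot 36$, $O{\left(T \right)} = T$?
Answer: $\frac{37}{49680} \approx 0.00074477$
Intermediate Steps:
$A = -149040$ ($A = \left(-4140\right) 36 = -149040$)
$\frac{O{\left(-15 - 96 \right)}}{A} = \frac{-15 - 96}{-149040} = \left(-15 - 96\right) \left(- \frac{1}{149040}\right) = \left(-111\right) \left(- \frac{1}{149040}\right) = \frac{37}{49680}$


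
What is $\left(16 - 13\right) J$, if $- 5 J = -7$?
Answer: $\frac{21}{5} \approx 4.2$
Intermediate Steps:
$J = \frac{7}{5}$ ($J = \left(- \frac{1}{5}\right) \left(-7\right) = \frac{7}{5} \approx 1.4$)
$\left(16 - 13\right) J = \left(16 - 13\right) \frac{7}{5} = 3 \cdot \frac{7}{5} = \frac{21}{5}$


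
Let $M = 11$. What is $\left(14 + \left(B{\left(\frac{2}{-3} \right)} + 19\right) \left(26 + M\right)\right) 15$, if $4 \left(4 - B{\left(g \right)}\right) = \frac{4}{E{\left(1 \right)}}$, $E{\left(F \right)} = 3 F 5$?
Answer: $12938$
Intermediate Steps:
$E{\left(F \right)} = 15 F$
$B{\left(g \right)} = \frac{59}{15}$ ($B{\left(g \right)} = 4 - \frac{4 \frac{1}{15 \cdot 1}}{4} = 4 - \frac{4 \cdot \frac{1}{15}}{4} = 4 - \frac{1}{15} = \frac{59}{15}$)
$\left(14 + \left(B{\left(\frac{2}{-3} \right)} + 19\right) \left(26 + M\right)\right) 15 = \left(14 + \left(\frac{59}{15} + 19\right) \left(26 + 11\right)\right) 15 = \left(14 + \frac{344}{15} \cdot 37\right) 15 = \left(14 + \frac{12728}{15}\right) 15 = \frac{12938}{15} \cdot 15 = 12938$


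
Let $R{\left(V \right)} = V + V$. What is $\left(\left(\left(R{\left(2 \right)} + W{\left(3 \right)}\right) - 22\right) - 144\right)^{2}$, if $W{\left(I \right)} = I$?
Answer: $25281$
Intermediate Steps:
$R{\left(V \right)} = 2 V$
$\left(\left(\left(R{\left(2 \right)} + W{\left(3 \right)}\right) - 22\right) - 144\right)^{2} = \left(\left(\left(2 \cdot 2 + 3\right) - 22\right) - 144\right)^{2} = \left(\left(\left(4 + 3\right) - 22\right) - 144\right)^{2} = \left(\left(7 - 22\right) - 144\right)^{2} = \left(-15 - 144\right)^{2} = \left(-159\right)^{2} = 25281$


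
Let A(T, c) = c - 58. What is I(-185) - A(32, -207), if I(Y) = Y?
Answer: 80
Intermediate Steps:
A(T, c) = -58 + c
I(-185) - A(32, -207) = -185 - (-58 - 207) = -185 - 1*(-265) = -185 + 265 = 80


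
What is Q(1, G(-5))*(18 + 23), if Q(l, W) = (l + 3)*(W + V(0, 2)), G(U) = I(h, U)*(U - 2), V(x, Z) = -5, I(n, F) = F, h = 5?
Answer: 4920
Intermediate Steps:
G(U) = U*(-2 + U) (G(U) = U*(U - 2) = U*(-2 + U))
Q(l, W) = (-5 + W)*(3 + l) (Q(l, W) = (l + 3)*(W - 5) = (3 + l)*(-5 + W) = (-5 + W)*(3 + l))
Q(1, G(-5))*(18 + 23) = (-15 - 5*1 + 3*(-5*(-2 - 5)) - 5*(-2 - 5)*1)*(18 + 23) = (-15 - 5 + 3*(-5*(-7)) - 5*(-7)*1)*41 = (-15 - 5 + 3*35 + 35*1)*41 = (-15 - 5 + 105 + 35)*41 = 120*41 = 4920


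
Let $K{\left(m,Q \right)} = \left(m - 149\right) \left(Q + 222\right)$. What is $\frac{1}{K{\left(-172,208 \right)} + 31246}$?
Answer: $- \frac{1}{106784} \approx -9.3647 \cdot 10^{-6}$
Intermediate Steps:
$K{\left(m,Q \right)} = \left(-149 + m\right) \left(222 + Q\right)$
$\frac{1}{K{\left(-172,208 \right)} + 31246} = \frac{1}{\left(-33078 - 30992 + 222 \left(-172\right) + 208 \left(-172\right)\right) + 31246} = \frac{1}{\left(-33078 - 30992 - 38184 - 35776\right) + 31246} = \frac{1}{-138030 + 31246} = \frac{1}{-106784} = - \frac{1}{106784}$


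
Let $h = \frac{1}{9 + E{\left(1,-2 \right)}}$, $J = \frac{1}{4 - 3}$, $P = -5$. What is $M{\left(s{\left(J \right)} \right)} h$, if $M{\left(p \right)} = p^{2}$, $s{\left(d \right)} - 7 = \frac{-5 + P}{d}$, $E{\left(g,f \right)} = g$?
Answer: $\frac{9}{10} \approx 0.9$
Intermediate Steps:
$J = 1$ ($J = 1^{-1} = 1$)
$s{\left(d \right)} = 7 - \frac{10}{d}$ ($s{\left(d \right)} = 7 + \frac{-5 - 5}{d} = 7 - \frac{10}{d}$)
$h = \frac{1}{10}$ ($h = \frac{1}{9 + 1} = \frac{1}{10} \approx 0.1$)
$M{\left(s{\left(J \right)} \right)} h = \left(7 - \frac{10}{1}\right)^{2} \cdot \frac{1}{10} = \left(7 - 10\right)^{2} \cdot \frac{1}{10} = \left(-3\right)^{2} \cdot \frac{1}{10} = 9 \cdot \frac{1}{10} = \frac{9}{10}$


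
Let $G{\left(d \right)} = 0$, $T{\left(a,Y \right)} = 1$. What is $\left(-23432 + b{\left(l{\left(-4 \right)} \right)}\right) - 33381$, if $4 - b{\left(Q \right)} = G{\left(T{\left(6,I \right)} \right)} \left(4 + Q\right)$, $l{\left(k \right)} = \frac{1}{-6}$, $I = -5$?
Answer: $-56809$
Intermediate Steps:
$l{\left(k \right)} = - \frac{1}{6}$
$b{\left(Q \right)} = 4$ ($b{\left(Q \right)} = 4 - 0 \left(4 + Q\right) = 4 - 0 = 4 + 0 = 4$)
$\left(-23432 + b{\left(l{\left(-4 \right)} \right)}\right) - 33381 = \left(-23432 + 4\right) - 33381 = -23428 - 33381 = -56809$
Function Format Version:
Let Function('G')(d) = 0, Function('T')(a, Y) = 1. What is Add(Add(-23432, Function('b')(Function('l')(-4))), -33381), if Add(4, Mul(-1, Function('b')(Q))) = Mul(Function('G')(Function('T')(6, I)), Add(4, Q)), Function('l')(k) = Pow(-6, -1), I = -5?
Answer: -56809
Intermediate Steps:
Function('l')(k) = Rational(-1, 6)
Function('b')(Q) = 4 (Function('b')(Q) = Add(4, Mul(-1, Mul(0, Add(4, Q)))) = Add(4, Mul(-1, 0)) = Add(4, 0) = 4)
Add(Add(-23432, Function('b')(Function('l')(-4))), -33381) = Add(Add(-23432, 4), -33381) = Add(-23428, -33381) = -56809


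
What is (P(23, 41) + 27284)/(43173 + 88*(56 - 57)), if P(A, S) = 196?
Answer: 5496/8617 ≈ 0.63781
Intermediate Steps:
(P(23, 41) + 27284)/(43173 + 88*(56 - 57)) = (196 + 27284)/(43173 + 88*(56 - 57)) = 27480/(43173 + 88*(-1)) = 27480/(43173 - 88) = 27480/43085 = 27480*(1/43085) = 5496/8617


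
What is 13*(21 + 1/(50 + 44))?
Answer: 25675/94 ≈ 273.14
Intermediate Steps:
13*(21 + 1/(50 + 44)) = 13*(21 + 1/94) = 13*(1975/94) = 25675/94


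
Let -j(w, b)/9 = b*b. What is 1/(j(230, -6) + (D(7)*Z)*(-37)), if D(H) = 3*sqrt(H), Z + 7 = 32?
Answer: 36/5977711 - 925*sqrt(7)/17933133 ≈ -0.00013045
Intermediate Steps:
Z = 25 (Z = -7 + 32 = 25)
j(w, b) = -9*b**2 (j(w, b) = -9*b*b = -9*b**2)
1/(j(230, -6) + (D(7)*Z)*(-37)) = 1/(-9*(-6)**2 + ((3*sqrt(7))*25)*(-37)) = 1/(-9*36 + (75*sqrt(7))*(-37)) = 1/(-324 - 2775*sqrt(7))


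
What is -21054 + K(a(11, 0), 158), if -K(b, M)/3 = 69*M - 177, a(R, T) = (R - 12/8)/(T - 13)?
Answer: -53229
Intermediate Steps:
a(R, T) = (-3/2 + R)/(-13 + T) (a(R, T) = (R - 12*⅛)/(-13 + T) = (R - 3/2)/(-13 + T) = (-3/2 + R)/(-13 + T))
K(b, M) = 531 - 207*M (K(b, M) = -3*(69*M - 177) = -3*(-177 + 69*M) = 531 - 207*M)
-21054 + K(a(11, 0), 158) = -21054 + (531 - 207*158) = -21054 + (531 - 32706) = -21054 - 32175 = -53229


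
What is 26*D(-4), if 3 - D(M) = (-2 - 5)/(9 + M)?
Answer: 572/5 ≈ 114.40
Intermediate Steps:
D(M) = 3 + 7/(9 + M) (D(M) = 3 - (-2 - 5)/(9 + M) = 3 - (-7)/(9 + M) = 3 + 7/(9 + M))
26*D(-4) = 26*((34 + 3*(-4))/(9 - 4)) = 26*((34 - 12)/5) = 26*((1/5)*22) = 26*(22/5) = 572/5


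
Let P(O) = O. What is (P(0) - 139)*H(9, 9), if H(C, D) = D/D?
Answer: -139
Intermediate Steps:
H(C, D) = 1
(P(0) - 139)*H(9, 9) = (0 - 139)*1 = -139*1 = -139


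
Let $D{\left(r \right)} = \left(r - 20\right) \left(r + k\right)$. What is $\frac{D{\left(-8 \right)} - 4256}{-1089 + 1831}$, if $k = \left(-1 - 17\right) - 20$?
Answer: $-4$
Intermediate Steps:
$k = -38$ ($k = -18 - 20 = -38$)
$D{\left(r \right)} = \left(-38 + r\right) \left(-20 + r\right)$ ($D{\left(r \right)} = \left(r - 20\right) \left(r - 38\right) = \left(-20 + r\right) \left(-38 + r\right) = \left(-38 + r\right) \left(-20 + r\right)$)
$\frac{D{\left(-8 \right)} - 4256}{-1089 + 1831} = \frac{\left(760 + \left(-8\right)^{2} - -464\right) - 4256}{-1089 + 1831} = \frac{\left(760 + 64 + 464\right) - 4256}{742} = \left(1288 - 4256\right) \frac{1}{742} = \left(-2968\right) \frac{1}{742} = -4$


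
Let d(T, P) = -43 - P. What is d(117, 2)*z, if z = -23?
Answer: 1035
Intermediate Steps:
d(117, 2)*z = (-43 - 1*2)*(-23) = (-43 - 2)*(-23) = -45*(-23) = 1035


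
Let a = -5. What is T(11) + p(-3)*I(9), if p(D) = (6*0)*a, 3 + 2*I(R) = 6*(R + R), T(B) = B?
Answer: 11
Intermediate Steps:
I(R) = -3/2 + 6*R (I(R) = -3/2 + (6*(R + R))/2 = -3/2 + (6*(2*R))/2 = -3/2 + (12*R)/2 = -3/2 + 6*R)
p(D) = 0 (p(D) = (6*0)*(-5) = 0*(-5) = 0)
T(11) + p(-3)*I(9) = 11 + 0*(-3/2 + 6*9) = 11 + 0*(-3/2 + 54) = 11 + 0*(105/2) = 11 + 0 = 11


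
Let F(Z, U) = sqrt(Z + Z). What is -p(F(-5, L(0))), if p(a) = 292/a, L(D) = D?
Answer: 146*I*sqrt(10)/5 ≈ 92.339*I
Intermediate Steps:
F(Z, U) = sqrt(2)*sqrt(Z) (F(Z, U) = sqrt(2*Z) = sqrt(2)*sqrt(Z))
-p(F(-5, L(0))) = -292/(sqrt(2)*sqrt(-5)) = -292/(sqrt(2)*(I*sqrt(5))) = -292/(I*sqrt(10)) = -292*(-I*sqrt(10)/10) = -(-146)*I*sqrt(10)/5 = 146*I*sqrt(10)/5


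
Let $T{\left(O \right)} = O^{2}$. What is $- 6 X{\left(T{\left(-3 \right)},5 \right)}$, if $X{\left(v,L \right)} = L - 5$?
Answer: $0$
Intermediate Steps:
$X{\left(v,L \right)} = -5 + L$
$- 6 X{\left(T{\left(-3 \right)},5 \right)} = - 6 \left(-5 + 5\right) = \left(-6\right) 0 = 0$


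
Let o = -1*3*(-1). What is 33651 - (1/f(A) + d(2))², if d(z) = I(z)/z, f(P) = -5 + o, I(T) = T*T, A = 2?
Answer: 134595/4 ≈ 33649.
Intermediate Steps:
o = 3 (o = -3*(-1) = 3)
I(T) = T²
f(P) = -2 (f(P) = -5 + 3 = -2)
d(z) = z (d(z) = z²/z = z)
33651 - (1/f(A) + d(2))² = 33651 - (1/(-2) + 2)² = 33651 - (-½ + 2)² = 33651 - (3/2)² = 33651 - 1*9/4 = 33651 - 9/4 = 134595/4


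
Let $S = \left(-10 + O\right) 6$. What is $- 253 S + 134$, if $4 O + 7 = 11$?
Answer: $13796$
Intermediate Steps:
$O = 1$ ($O = - \frac{7}{4} + \frac{1}{4} \cdot 11 = - \frac{7}{4} + \frac{11}{4} = 1$)
$S = -54$ ($S = \left(-10 + 1\right) 6 = \left(-9\right) 6 = -54$)
$- 253 S + 134 = \left(-253\right) \left(-54\right) + 134 = 13662 + 134 = 13796$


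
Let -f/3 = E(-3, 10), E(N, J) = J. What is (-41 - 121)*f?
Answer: 4860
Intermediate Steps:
f = -30 (f = -3*10 = -30)
(-41 - 121)*f = (-41 - 121)*(-30) = -162*(-30) = 4860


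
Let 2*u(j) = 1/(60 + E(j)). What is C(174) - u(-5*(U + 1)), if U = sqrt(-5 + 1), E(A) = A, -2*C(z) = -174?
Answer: 108739/1250 - I/625 ≈ 86.991 - 0.0016*I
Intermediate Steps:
C(z) = 87 (C(z) = -1/2*(-174) = 87)
U = 2*I (U = sqrt(-4) = 2*I ≈ 2.0*I)
u(j) = 1/(2*(60 + j))
C(174) - u(-5*(U + 1)) = 87 - 1/(2*(60 - 5*(2*I + 1))) = 87 - 1/(2*(60 - 5*(1 + 2*I))) = 87 - 1/(2*(60 + (-5 - 10*I))) = 87 - 1/(2*(55 - 10*I)) = 87 - (55 + 10*I)/3125/2 = 87 - (55 + 10*I)/6250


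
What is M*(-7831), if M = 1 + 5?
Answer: -46986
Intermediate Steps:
M = 6
M*(-7831) = 6*(-7831) = -46986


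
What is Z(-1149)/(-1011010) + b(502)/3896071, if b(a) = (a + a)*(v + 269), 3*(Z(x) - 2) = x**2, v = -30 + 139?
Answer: -190121377397/562709534530 ≈ -0.33787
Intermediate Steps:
v = 109
Z(x) = 2 + x**2/3
b(a) = 756*a (b(a) = (a + a)*(109 + 269) = (2*a)*378 = 756*a)
Z(-1149)/(-1011010) + b(502)/3896071 = (2 + (1/3)*(-1149)**2)/(-1011010) + (756*502)/3896071 = (2 + (1/3)*1320201)*(-1/1011010) + 379512*(1/3896071) = (2 + 440067)*(-1/1011010) + 379512/3896071 = 440069*(-1/1011010) + 379512/3896071 = -62867/144430 + 379512/3896071 = -190121377397/562709534530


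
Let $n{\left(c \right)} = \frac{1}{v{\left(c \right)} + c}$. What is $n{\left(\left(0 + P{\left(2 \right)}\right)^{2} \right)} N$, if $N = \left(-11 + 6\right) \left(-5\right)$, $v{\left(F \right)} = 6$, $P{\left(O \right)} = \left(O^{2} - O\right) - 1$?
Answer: $\frac{25}{7} \approx 3.5714$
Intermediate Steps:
$P{\left(O \right)} = -1 + O^{2} - O$
$n{\left(c \right)} = \frac{1}{6 + c}$
$N = 25$ ($N = \left(-5\right) \left(-5\right) = 25$)
$n{\left(\left(0 + P{\left(2 \right)}\right)^{2} \right)} N = \frac{1}{6 + \left(0 - \left(3 - 4\right)\right)^{2}} \cdot 25 = \frac{1}{6 + \left(0 - -1\right)^{2}} \cdot 25 = \frac{1}{6 + \left(0 + 1\right)^{2}} \cdot 25 = \frac{1}{6 + 1^{2}} \cdot 25 = \frac{1}{6 + 1} \cdot 25 = \frac{1}{7} \cdot 25 = \frac{25}{7}$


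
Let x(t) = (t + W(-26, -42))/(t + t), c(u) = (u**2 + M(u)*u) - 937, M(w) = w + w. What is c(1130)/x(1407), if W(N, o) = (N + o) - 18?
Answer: 10776953082/1321 ≈ 8.1582e+6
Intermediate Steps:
M(w) = 2*w
W(N, o) = -18 + N + o
c(u) = -937 + 3*u**2 (c(u) = (u**2 + (2*u)*u) - 937 = (u**2 + 2*u**2) - 937 = 3*u**2 - 937 = -937 + 3*u**2)
x(t) = (-86 + t)/(2*t) (x(t) = (t + (-18 - 26 - 42))/(t + t) = (t - 86)/((2*t)) = (-86 + t)*(1/(2*t)) = (-86 + t)/(2*t))
c(1130)/x(1407) = (-937 + 3*1130**2)/(((1/2)*(-86 + 1407)/1407)) = (-937 + 3*1276900)/(((1/2)*(1/1407)*1321)) = (-937 + 3830700)/(1321/2814) = 3829763*(2814/1321) = 10776953082/1321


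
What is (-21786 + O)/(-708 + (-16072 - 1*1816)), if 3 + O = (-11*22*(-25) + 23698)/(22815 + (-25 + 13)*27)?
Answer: 163342217/139414212 ≈ 1.1716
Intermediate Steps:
O = -12575/7497 (O = -3 + (-11*22*(-25) + 23698)/(22815 + (-25 + 13)*27) = -3 + (-242*(-25) + 23698)/(22815 - 12*27) = -3 + (6050 + 23698)/(22815 - 324) = -3 + 29748/22491 = -3 + 29748*(1/22491) = -3 + 9916/7497 = -12575/7497 ≈ -1.6773)
(-21786 + O)/(-708 + (-16072 - 1*1816)) = (-21786 - 12575/7497)/(-708 + (-16072 - 1*1816)) = -163342217/(7497*(-708 + (-16072 - 1816))) = -163342217/(7497*(-708 - 17888)) = -163342217/7497/(-18596) = -163342217/7497*(-1/18596) = 163342217/139414212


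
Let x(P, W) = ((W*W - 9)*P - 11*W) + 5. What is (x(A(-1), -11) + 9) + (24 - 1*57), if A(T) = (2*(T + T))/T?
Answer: 550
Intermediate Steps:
A(T) = 4 (A(T) = (2*(2*T))/T = (4*T)/T = 4)
x(P, W) = 5 - 11*W + P*(-9 + W²) (x(P, W) = ((W² - 9)*P - 11*W) + 5 = ((-9 + W²)*P - 11*W) + 5 = (P*(-9 + W²) - 11*W) + 5 = (-11*W + P*(-9 + W²)) + 5 = 5 - 11*W + P*(-9 + W²))
(x(A(-1), -11) + 9) + (24 - 1*57) = ((5 - 11*(-11) - 9*4 + 4*(-11)²) + 9) + (24 - 1*57) = ((5 + 121 - 36 + 4*121) + 9) + (24 - 57) = ((5 + 121 - 36 + 484) + 9) - 33 = (574 + 9) - 33 = 583 - 33 = 550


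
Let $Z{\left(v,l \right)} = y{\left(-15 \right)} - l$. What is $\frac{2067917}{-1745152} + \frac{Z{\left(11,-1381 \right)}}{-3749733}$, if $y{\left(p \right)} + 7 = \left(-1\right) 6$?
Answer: $- \frac{861835998233}{727094893824} \approx -1.1853$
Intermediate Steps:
$y{\left(p \right)} = -13$ ($y{\left(p \right)} = -7 - 6 = -13$)
$Z{\left(v,l \right)} = -13 - l$
$\frac{2067917}{-1745152} + \frac{Z{\left(11,-1381 \right)}}{-3749733} = \frac{2067917}{-1745152} + \frac{-13 - -1381}{-3749733} = 2067917 \left(- \frac{1}{1745152}\right) + \left(-13 + 1381\right) \left(- \frac{1}{3749733}\right) = - \frac{2067917}{1745152} + 1368 \left(- \frac{1}{3749733}\right) = - \frac{2067917}{1745152} - \frac{152}{416637} = - \frac{861835998233}{727094893824}$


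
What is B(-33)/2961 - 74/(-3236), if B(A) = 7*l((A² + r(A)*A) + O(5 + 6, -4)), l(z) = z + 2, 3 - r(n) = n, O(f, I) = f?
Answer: -123497/684414 ≈ -0.18044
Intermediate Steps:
r(n) = 3 - n
l(z) = 2 + z
B(A) = 91 + 7*A² + 7*A*(3 - A) (B(A) = 7*(2 + ((A² + (3 - A)*A) + (5 + 6))) = 7*(2 + ((A² + A*(3 - A)) + 11)) = 7*(2 + (11 + A² + A*(3 - A))) = 7*(13 + A² + A*(3 - A)) = 91 + 7*A² + 7*A*(3 - A))
B(-33)/2961 - 74/(-3236) = (91 + 21*(-33))/2961 - 74/(-3236) = (91 - 693)*(1/2961) - 74*(-1/3236) = -602*1/2961 + 37/1618 = -86/423 + 37/1618 = -123497/684414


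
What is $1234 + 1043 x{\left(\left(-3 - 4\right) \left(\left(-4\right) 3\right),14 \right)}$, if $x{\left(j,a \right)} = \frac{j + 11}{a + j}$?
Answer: $\frac{31431}{14} \approx 2245.1$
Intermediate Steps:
$x{\left(j,a \right)} = \frac{11 + j}{a + j}$
$1234 + 1043 x{\left(\left(-3 - 4\right) \left(\left(-4\right) 3\right),14 \right)} = 1234 + 1043 \frac{11 + \left(-3 - 4\right) \left(\left(-4\right) 3\right)}{14 + \left(-3 - 4\right) \left(\left(-4\right) 3\right)} = 1234 + 1043 \frac{11 - -84}{14 - -84} = 1234 + 1043 \frac{11 + 84}{14 + 84} = 1234 + 1043 \cdot \frac{1}{98} \cdot 95 = 1234 + 1043 \cdot \frac{95}{98} = 1234 + \frac{14155}{14} = \frac{31431}{14}$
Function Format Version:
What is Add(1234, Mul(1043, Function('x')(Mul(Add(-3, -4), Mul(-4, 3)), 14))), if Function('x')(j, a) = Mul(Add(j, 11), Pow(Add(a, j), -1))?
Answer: Rational(31431, 14) ≈ 2245.1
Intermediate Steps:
Function('x')(j, a) = Mul(Pow(Add(a, j), -1), Add(11, j)) (Function('x')(j, a) = Mul(Add(11, j), Pow(Add(a, j), -1)) = Mul(Pow(Add(a, j), -1), Add(11, j)))
Add(1234, Mul(1043, Function('x')(Mul(Add(-3, -4), Mul(-4, 3)), 14))) = Add(1234, Mul(1043, Mul(Pow(Add(14, Mul(Add(-3, -4), Mul(-4, 3))), -1), Add(11, Mul(Add(-3, -4), Mul(-4, 3)))))) = Add(1234, Mul(1043, Mul(Pow(Add(14, Mul(-7, -12)), -1), Add(11, Mul(-7, -12))))) = Add(1234, Mul(1043, Mul(Pow(Add(14, 84), -1), Add(11, 84)))) = Add(1234, Mul(1043, Mul(Pow(98, -1), 95))) = Add(1234, Mul(1043, Mul(Rational(1, 98), 95))) = Add(1234, Mul(1043, Rational(95, 98))) = Add(1234, Rational(14155, 14)) = Rational(31431, 14)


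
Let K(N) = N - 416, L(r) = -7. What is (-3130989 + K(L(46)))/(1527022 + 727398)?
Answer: -782853/563605 ≈ -1.3890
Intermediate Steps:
K(N) = -416 + N
(-3130989 + K(L(46)))/(1527022 + 727398) = (-3130989 + (-416 - 7))/(1527022 + 727398) = (-3130989 - 423)/2254420 = -3131412*1/2254420 = -782853/563605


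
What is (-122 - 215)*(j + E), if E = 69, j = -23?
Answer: -15502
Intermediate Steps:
(-122 - 215)*(j + E) = (-122 - 215)*(-23 + 69) = -337*46 = -15502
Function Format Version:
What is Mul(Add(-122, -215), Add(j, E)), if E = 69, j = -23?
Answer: -15502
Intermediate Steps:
Mul(Add(-122, -215), Add(j, E)) = Mul(Add(-122, -215), Add(-23, 69)) = Mul(-337, 46) = -15502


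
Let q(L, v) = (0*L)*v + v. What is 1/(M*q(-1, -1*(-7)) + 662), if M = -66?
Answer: 1/200 ≈ 0.0050000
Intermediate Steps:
q(L, v) = v (q(L, v) = 0*v + v = 0 + v = v)
1/(M*q(-1, -1*(-7)) + 662) = 1/(-(-66)*(-7) + 662) = 1/(-66*7 + 662) = 1/(-462 + 662) = 1/200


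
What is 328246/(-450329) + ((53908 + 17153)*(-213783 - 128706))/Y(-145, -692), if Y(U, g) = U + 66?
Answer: 10959931921081307/35575991 ≈ 3.0807e+8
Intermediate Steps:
Y(U, g) = 66 + U
328246/(-450329) + ((53908 + 17153)*(-213783 - 128706))/Y(-145, -692) = 328246/(-450329) + ((53908 + 17153)*(-213783 - 128706))/(66 - 145) = 328246*(-1/450329) + (71061*(-342489))/(-79) = -328246/450329 - 24337610829*(-1/79) = -328246/450329 + 24337610829/79 = 10959931921081307/35575991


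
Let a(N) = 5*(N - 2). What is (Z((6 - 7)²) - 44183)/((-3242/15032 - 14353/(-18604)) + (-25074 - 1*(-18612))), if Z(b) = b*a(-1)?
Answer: 193128221671/28234020147 ≈ 6.8403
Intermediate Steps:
a(N) = -10 + 5*N (a(N) = 5*(-2 + N) = -10 + 5*N)
Z(b) = -15*b (Z(b) = b*(-10 + 5*(-1)) = b*(-10 - 5) = b*(-15) = -15*b)
(Z((6 - 7)²) - 44183)/((-3242/15032 - 14353/(-18604)) + (-25074 - 1*(-18612))) = (-15*(6 - 7)² - 44183)/((-3242/15032 - 14353/(-18604)) + (-25074 - 1*(-18612))) = (-15*(-1)² - 44183)/((-3242*1/15032 - 14353*(-1/18604)) + (-25074 + 18612)) = (-15*1 - 44183)/((-1621/7516 + 14353/18604) - 6462) = (-15 - 44183)/(4857504/8739229 - 6462) = -44198/(-56468040294/8739229) = -44198*(-8739229/56468040294) = 193128221671/28234020147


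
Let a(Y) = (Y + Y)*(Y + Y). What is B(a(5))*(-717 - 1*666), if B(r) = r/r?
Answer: -1383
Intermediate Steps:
a(Y) = 4*Y² (a(Y) = (2*Y)*(2*Y) = 4*Y²)
B(r) = 1
B(a(5))*(-717 - 1*666) = 1*(-717 - 1*666) = 1*(-717 - 666) = 1*(-1383) = -1383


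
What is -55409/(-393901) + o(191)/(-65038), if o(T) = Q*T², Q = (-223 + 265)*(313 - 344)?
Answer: 301826074042/413202149 ≈ 730.46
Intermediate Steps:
Q = -1302 (Q = 42*(-31) = -1302)
o(T) = -1302*T²
-55409/(-393901) + o(191)/(-65038) = -55409/(-393901) - 1302*191²/(-65038) = -55409*(-1/393901) - 1302*36481*(-1/65038) = 55409/393901 - 47498262*(-1/65038) = 55409/393901 + 766101/1049 = 301826074042/413202149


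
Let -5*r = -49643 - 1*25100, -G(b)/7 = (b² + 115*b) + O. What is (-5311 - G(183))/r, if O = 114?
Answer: 1886125/74743 ≈ 25.235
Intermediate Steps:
G(b) = -798 - 805*b - 7*b² (G(b) = -7*((b² + 115*b) + 114) = -7*(114 + b² + 115*b) = -798 - 805*b - 7*b²)
r = 74743/5 (r = -(-49643 - 1*25100)/5 = -(-49643 - 25100)/5 = -⅕*(-74743) = 74743/5 ≈ 14949.)
(-5311 - G(183))/r = (-5311 - (-798 - 805*183 - 7*183²))/(74743/5) = (-5311 - (-798 - 147315 - 7*33489))*(5/74743) = (-5311 - (-798 - 147315 - 234423))*(5/74743) = (-5311 - 1*(-382536))*(5/74743) = (-5311 + 382536)*(5/74743) = 377225*(5/74743) = 1886125/74743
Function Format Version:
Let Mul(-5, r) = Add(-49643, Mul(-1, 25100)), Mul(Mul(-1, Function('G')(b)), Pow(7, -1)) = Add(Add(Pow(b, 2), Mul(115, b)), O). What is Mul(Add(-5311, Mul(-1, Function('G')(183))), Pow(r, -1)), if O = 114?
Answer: Rational(1886125, 74743) ≈ 25.235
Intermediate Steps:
Function('G')(b) = Add(-798, Mul(-805, b), Mul(-7, Pow(b, 2))) (Function('G')(b) = Mul(-7, Add(Add(Pow(b, 2), Mul(115, b)), 114)) = Mul(-7, Add(114, Pow(b, 2), Mul(115, b))) = Add(-798, Mul(-805, b), Mul(-7, Pow(b, 2))))
r = Rational(74743, 5) (r = Mul(Rational(-1, 5), Add(-49643, Mul(-1, 25100))) = Mul(Rational(-1, 5), Add(-49643, -25100)) = Mul(Rational(-1, 5), -74743) = Rational(74743, 5) ≈ 14949.)
Mul(Add(-5311, Mul(-1, Function('G')(183))), Pow(r, -1)) = Mul(Add(-5311, Mul(-1, Add(-798, Mul(-805, 183), Mul(-7, Pow(183, 2))))), Pow(Rational(74743, 5), -1)) = Mul(Add(-5311, Mul(-1, Add(-798, -147315, Mul(-7, 33489)))), Rational(5, 74743)) = Mul(Add(-5311, Mul(-1, Add(-798, -147315, -234423))), Rational(5, 74743)) = Mul(Add(-5311, Mul(-1, -382536)), Rational(5, 74743)) = Mul(Add(-5311, 382536), Rational(5, 74743)) = Mul(377225, Rational(5, 74743)) = Rational(1886125, 74743)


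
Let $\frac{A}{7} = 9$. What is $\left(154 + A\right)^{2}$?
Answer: $47089$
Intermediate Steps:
$A = 63$ ($A = 7 \cdot 9 = 63$)
$\left(154 + A\right)^{2} = \left(154 + 63\right)^{2} = 217^{2} = 47089$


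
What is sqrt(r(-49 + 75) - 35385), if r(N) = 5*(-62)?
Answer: 11*I*sqrt(295) ≈ 188.93*I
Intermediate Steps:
r(N) = -310
sqrt(r(-49 + 75) - 35385) = sqrt(-310 - 35385) = sqrt(-35695) = 11*I*sqrt(295)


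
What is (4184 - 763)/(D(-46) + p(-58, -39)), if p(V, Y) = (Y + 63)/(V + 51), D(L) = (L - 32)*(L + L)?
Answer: 23947/50208 ≈ 0.47696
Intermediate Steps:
D(L) = 2*L*(-32 + L) (D(L) = (-32 + L)*(2*L) = 2*L*(-32 + L))
p(V, Y) = (63 + Y)/(51 + V)
(4184 - 763)/(D(-46) + p(-58, -39)) = (4184 - 763)/(2*(-46)*(-32 - 46) + (63 - 39)/(51 - 58)) = 3421/(2*(-46)*(-78) + 24/(-7)) = 3421/(7176 - ⅐*24) = 3421/(7176 - 24/7) = 3421/(50208/7) = 3421*(7/50208) = 23947/50208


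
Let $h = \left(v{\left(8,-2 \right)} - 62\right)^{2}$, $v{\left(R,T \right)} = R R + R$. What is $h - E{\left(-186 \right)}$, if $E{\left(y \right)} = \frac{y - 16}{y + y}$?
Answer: $\frac{18499}{186} \approx 99.457$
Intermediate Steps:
$v{\left(R,T \right)} = R + R^{2}$ ($v{\left(R,T \right)} = R^{2} + R = R + R^{2}$)
$E{\left(y \right)} = \frac{-16 + y}{2 y}$
$h = 100$ ($h = \left(8 \left(1 + 8\right) - 62\right)^{2} = \left(8 \cdot 9 - 62\right)^{2} = \left(72 - 62\right)^{2} = 10^{2} = 100$)
$h - E{\left(-186 \right)} = 100 - \frac{-16 - 186}{2 \left(-186\right)} = 100 - \frac{1}{2} \left(- \frac{1}{186}\right) \left(-202\right) = 100 - \frac{101}{186} = \frac{18499}{186}$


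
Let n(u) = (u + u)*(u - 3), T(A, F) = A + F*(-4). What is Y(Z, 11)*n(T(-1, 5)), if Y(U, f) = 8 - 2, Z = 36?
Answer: 6048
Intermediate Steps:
T(A, F) = A - 4*F
n(u) = 2*u*(-3 + u) (n(u) = (2*u)*(-3 + u) = 2*u*(-3 + u))
Y(U, f) = 6
Y(Z, 11)*n(T(-1, 5)) = 6*(2*(-1 - 4*5)*(-3 + (-1 - 4*5))) = 6*(2*(-1 - 20)*(-3 + (-1 - 20))) = 6*(2*(-21)*(-3 - 21)) = 6*(2*(-21)*(-24)) = 6*1008 = 6048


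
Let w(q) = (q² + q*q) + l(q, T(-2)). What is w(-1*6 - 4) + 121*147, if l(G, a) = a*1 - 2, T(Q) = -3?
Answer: 17982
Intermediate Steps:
l(G, a) = -2 + a (l(G, a) = a - 2 = -2 + a)
w(q) = -5 + 2*q² (w(q) = (q² + q*q) + (-2 - 3) = (q² + q²) - 5 = 2*q² - 5 = -5 + 2*q²)
w(-1*6 - 4) + 121*147 = (-5 + 2*(-1*6 - 4)²) + 121*147 = (-5 + 2*(-6 - 4)²) + 17787 = (-5 + 2*(-10)²) + 17787 = (-5 + 2*100) + 17787 = (-5 + 200) + 17787 = 195 + 17787 = 17982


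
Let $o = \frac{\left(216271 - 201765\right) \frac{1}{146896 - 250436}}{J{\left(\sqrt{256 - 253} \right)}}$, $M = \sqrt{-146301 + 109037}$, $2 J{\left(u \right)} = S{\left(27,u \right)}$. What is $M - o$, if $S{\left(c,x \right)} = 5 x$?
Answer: $\frac{7253 \sqrt{3}}{388275} + 4 i \sqrt{2329} \approx 0.032355 + 193.04 i$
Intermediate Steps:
$J{\left(u \right)} = \frac{5 u}{2}$
$M = 4 i \sqrt{2329}$ ($M = \sqrt{-37264} = 4 i \sqrt{2329} \approx 193.04 i$)
$o = - \frac{7253 \sqrt{3}}{388275}$ ($o = \frac{\left(216271 - 201765\right) \frac{1}{146896 - 250436}}{\frac{5}{2} \sqrt{256 - 253}} = \frac{14506 \frac{1}{-103540}}{\frac{5}{2} \sqrt{3}} = 14506 \left(- \frac{1}{103540}\right) \frac{2 \sqrt{3}}{15} = - \frac{7253 \frac{2 \sqrt{3}}{15}}{51770} = - \frac{7253 \sqrt{3}}{388275} \approx -0.032355$)
$M - o = 4 i \sqrt{2329} - - \frac{7253 \sqrt{3}}{388275} = 4 i \sqrt{2329} + \frac{7253 \sqrt{3}}{388275} = \frac{7253 \sqrt{3}}{388275} + 4 i \sqrt{2329}$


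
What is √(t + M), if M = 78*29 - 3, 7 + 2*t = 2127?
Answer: √3319 ≈ 57.611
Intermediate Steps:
t = 1060 (t = -7/2 + (½)*2127 = -7/2 + 2127/2 = 1060)
M = 2259 (M = 2262 - 3 = 2259)
√(t + M) = √(1060 + 2259) = √3319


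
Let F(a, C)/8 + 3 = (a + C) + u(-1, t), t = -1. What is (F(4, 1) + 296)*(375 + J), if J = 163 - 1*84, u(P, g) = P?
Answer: 138016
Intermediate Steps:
F(a, C) = -32 + 8*C + 8*a (F(a, C) = -24 + 8*((a + C) - 1) = -24 + 8*((C + a) - 1) = -24 + 8*(-1 + C + a) = -24 + (-8 + 8*C + 8*a) = -32 + 8*C + 8*a)
J = 79 (J = 163 - 84 = 79)
(F(4, 1) + 296)*(375 + J) = ((-32 + 8*1 + 8*4) + 296)*(375 + 79) = ((-32 + 8 + 32) + 296)*454 = (8 + 296)*454 = 304*454 = 138016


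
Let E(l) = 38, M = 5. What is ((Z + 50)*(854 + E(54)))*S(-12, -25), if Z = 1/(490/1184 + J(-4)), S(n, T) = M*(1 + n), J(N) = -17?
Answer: -24056963480/9819 ≈ -2.4500e+6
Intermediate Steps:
S(n, T) = 5 + 5*n (S(n, T) = 5*(1 + n) = 5 + 5*n)
Z = -592/9819 (Z = 1/(490/1184 - 17) = 1/(490*(1/1184) - 17) = 1/(245/592 - 17) = 1/(-9819/592) = -592/9819 ≈ -0.060291)
((Z + 50)*(854 + E(54)))*S(-12, -25) = ((-592/9819 + 50)*(854 + 38))*(5 + 5*(-12)) = ((490358/9819)*892)*(5 - 60) = (437399336/9819)*(-55) = -24056963480/9819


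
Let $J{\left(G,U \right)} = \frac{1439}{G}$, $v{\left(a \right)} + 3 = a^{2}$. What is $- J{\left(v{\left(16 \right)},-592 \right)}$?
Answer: $- \frac{1439}{253} \approx -5.6877$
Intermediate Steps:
$v{\left(a \right)} = -3 + a^{2}$
$- J{\left(v{\left(16 \right)},-592 \right)} = - \frac{1439}{-3 + 16^{2}} = - \frac{1439}{-3 + 256} = - \frac{1439}{253}$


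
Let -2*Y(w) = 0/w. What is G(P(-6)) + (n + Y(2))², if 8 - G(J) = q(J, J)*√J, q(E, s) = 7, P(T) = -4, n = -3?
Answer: 17 - 14*I ≈ 17.0 - 14.0*I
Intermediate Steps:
Y(w) = 0 (Y(w) = -0/w = -½*0 = 0)
G(J) = 8 - 7*√J
G(P(-6)) + (n + Y(2))² = (8 - 14*I) + (-3 + 0)² = (8 - 14*I) + (-3)² = (8 - 14*I) + 9 = 17 - 14*I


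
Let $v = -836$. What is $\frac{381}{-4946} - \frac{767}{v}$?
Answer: $\frac{1737533}{2067428} \approx 0.84043$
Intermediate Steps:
$\frac{381}{-4946} - \frac{767}{v} = \frac{381}{-4946} - \frac{767}{-836} = 381 \left(- \frac{1}{4946}\right) - - \frac{767}{836} = - \frac{381}{4946} + \frac{767}{836} = \frac{1737533}{2067428}$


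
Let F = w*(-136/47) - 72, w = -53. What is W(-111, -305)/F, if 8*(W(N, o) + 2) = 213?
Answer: 9259/30592 ≈ 0.30266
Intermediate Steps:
W(N, o) = 197/8 (W(N, o) = -2 + (1/8)*213 = -2 + 213/8 = 197/8)
F = 3824/47 (F = -(-7208)/47 - 72 = -53*(-136/47) - 72 = 7208/47 - 72 = 3824/47 ≈ 81.362)
W(-111, -305)/F = 197/(8*(3824/47)) = (197/8)*(47/3824) = 9259/30592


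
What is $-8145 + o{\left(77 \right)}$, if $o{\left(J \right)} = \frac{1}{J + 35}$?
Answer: $- \frac{912239}{112} \approx -8145.0$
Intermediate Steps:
$o{\left(J \right)} = \frac{1}{35 + J}$
$-8145 + o{\left(77 \right)} = -8145 + \frac{1}{35 + 77} = -8145 + \frac{1}{112} = - \frac{912239}{112}$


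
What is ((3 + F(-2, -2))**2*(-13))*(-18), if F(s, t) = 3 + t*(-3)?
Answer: 33696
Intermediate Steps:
F(s, t) = 3 - 3*t
((3 + F(-2, -2))**2*(-13))*(-18) = ((3 + (3 - 3*(-2)))**2*(-13))*(-18) = ((3 + (3 + 6))**2*(-13))*(-18) = ((3 + 9)**2*(-13))*(-18) = (12**2*(-13))*(-18) = (144*(-13))*(-18) = -1872*(-18) = 33696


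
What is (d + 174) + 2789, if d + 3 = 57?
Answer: 3017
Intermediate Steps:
d = 54 (d = -3 + 57 = 54)
(d + 174) + 2789 = (54 + 174) + 2789 = 228 + 2789 = 3017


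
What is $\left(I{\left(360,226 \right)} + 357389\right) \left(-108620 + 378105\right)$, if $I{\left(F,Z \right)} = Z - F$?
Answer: $96274863675$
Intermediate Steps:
$\left(I{\left(360,226 \right)} + 357389\right) \left(-108620 + 378105\right) = \left(\left(226 - 360\right) + 357389\right) \left(-108620 + 378105\right) = \left(\left(226 - 360\right) + 357389\right) 269485 = \left(-134 + 357389\right) 269485 = 357255 \cdot 269485 = 96274863675$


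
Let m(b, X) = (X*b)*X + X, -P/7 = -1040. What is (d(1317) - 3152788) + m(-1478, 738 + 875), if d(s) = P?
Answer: -3848558477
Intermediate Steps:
P = 7280 (P = -7*(-1040) = 7280)
m(b, X) = X + b*X**2 (m(b, X) = b*X**2 + X = X + b*X**2)
d(s) = 7280
(d(1317) - 3152788) + m(-1478, 738 + 875) = (7280 - 3152788) + (738 + 875)*(1 + (738 + 875)*(-1478)) = -3145508 + 1613*(1 + 1613*(-1478)) = -3145508 + 1613*(1 - 2384014) = -3145508 + 1613*(-2384013) = -3145508 - 3845412969 = -3848558477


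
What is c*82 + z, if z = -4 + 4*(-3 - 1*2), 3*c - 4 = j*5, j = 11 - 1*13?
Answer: -188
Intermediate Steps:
j = -2 (j = 11 - 13 = -2)
c = -2 (c = 4/3 + (-2*5)/3 = 4/3 + (⅓)*(-10) = 4/3 - 10/3 = -2)
z = -24 (z = -4 + 4*(-3 - 2) = -4 + 4*(-5) = -4 - 20 = -24)
c*82 + z = -2*82 - 24 = -164 - 24 = -188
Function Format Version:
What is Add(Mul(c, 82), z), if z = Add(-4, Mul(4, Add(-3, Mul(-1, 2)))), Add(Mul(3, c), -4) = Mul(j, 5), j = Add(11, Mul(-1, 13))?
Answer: -188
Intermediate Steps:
j = -2 (j = Add(11, -13) = -2)
c = -2 (c = Add(Rational(4, 3), Mul(Rational(1, 3), Mul(-2, 5))) = Add(Rational(4, 3), Mul(Rational(1, 3), -10)) = Add(Rational(4, 3), Rational(-10, 3)) = -2)
z = -24 (z = Add(-4, Mul(4, Add(-3, -2))) = Add(-4, Mul(4, -5)) = Add(-4, -20) = -24)
Add(Mul(c, 82), z) = Add(Mul(-2, 82), -24) = Add(-164, -24) = -188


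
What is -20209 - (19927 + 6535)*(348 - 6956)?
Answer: 174840687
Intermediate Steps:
-20209 - (19927 + 6535)*(348 - 6956) = -20209 - 26462*(-6608) = -20209 - 1*(-174860896) = -20209 + 174860896 = 174840687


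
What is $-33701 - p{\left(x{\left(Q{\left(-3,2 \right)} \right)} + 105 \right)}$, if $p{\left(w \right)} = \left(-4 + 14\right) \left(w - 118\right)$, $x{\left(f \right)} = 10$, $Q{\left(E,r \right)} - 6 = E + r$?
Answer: $-33671$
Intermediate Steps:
$Q{\left(E,r \right)} = 6 + E + r$ ($Q{\left(E,r \right)} = 6 + \left(E + r\right) = 6 + E + r$)
$p{\left(w \right)} = -1180 + 10 w$ ($p{\left(w \right)} = 10 \left(-118 + w\right) = -1180 + 10 w$)
$-33701 - p{\left(x{\left(Q{\left(-3,2 \right)} \right)} + 105 \right)} = -33701 - \left(-1180 + 10 \left(10 + 105\right)\right) = -33701 - \left(-1180 + 10 \cdot 115\right) = -33701 - \left(-1180 + 1150\right) = -33701 - -30 = -33701 + 30 = -33671$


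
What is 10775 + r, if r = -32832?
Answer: -22057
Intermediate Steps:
10775 + r = 10775 - 32832 = -22057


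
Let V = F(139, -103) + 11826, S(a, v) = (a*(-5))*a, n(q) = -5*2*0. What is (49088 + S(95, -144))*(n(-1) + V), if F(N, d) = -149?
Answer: 46275951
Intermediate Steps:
n(q) = 0 (n(q) = -10*0 = 0)
S(a, v) = -5*a² (S(a, v) = (-5*a)*a = -5*a²)
V = 11677 (V = -149 + 11826 = 11677)
(49088 + S(95, -144))*(n(-1) + V) = (49088 - 5*95²)*(0 + 11677) = (49088 - 5*9025)*11677 = (49088 - 45125)*11677 = 3963*11677 = 46275951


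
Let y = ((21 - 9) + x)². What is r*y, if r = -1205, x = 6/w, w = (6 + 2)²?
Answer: -180471645/1024 ≈ -1.7624e+5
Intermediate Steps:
w = 64 (w = 8² = 64)
x = 3/32 (x = 6/64 = 6*(1/64) = 3/32 ≈ 0.093750)
y = 149769/1024 (y = ((21 - 9) + 3/32)² = (12 + 3/32)² = (387/32)² = 149769/1024 ≈ 146.26)
r*y = -1205*149769/1024 = -180471645/1024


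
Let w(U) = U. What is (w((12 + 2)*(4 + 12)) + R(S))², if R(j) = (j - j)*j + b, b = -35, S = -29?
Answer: 35721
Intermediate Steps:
R(j) = -35 (R(j) = (j - j)*j - 35 = 0*j - 35 = 0 - 35 = -35)
(w((12 + 2)*(4 + 12)) + R(S))² = ((12 + 2)*(4 + 12) - 35)² = (14*16 - 35)² = (224 - 35)² = 189² = 35721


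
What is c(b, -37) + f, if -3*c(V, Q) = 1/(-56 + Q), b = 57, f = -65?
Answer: -18134/279 ≈ -64.996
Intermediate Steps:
c(V, Q) = -1/(3*(-56 + Q))
c(b, -37) + f = -1/(-168 + 3*(-37)) - 65 = -1/(-168 - 111) - 65 = -1/(-279) - 65 = -1*(-1/279) - 65 = 1/279 - 65 = -18134/279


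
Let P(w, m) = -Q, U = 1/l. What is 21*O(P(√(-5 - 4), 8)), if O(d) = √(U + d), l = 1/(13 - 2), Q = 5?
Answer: 21*√6 ≈ 51.439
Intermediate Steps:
l = 1/11 ≈ 0.090909
U = 11 (U = 1/(1/11) = 11)
P(w, m) = -5 (P(w, m) = -1*5 = -5)
O(d) = √(11 + d)
21*O(P(√(-5 - 4), 8)) = 21*√(11 - 5) = 21*√6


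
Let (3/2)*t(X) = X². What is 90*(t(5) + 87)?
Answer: 9330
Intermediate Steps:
t(X) = 2*X²/3
90*(t(5) + 87) = 90*((⅔)*5² + 87) = 90*((⅔)*25 + 87) = 90*(50/3 + 87) = 90*(311/3) = 9330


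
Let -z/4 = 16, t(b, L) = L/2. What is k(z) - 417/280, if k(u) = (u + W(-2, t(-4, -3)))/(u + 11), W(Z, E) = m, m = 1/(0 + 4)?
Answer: -4251/14840 ≈ -0.28646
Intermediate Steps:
t(b, L) = L/2 (t(b, L) = L*(½) = L/2)
z = -64 (z = -4*16 = -64)
m = ¼ (m = 1/4 = ¼ ≈ 0.25000)
W(Z, E) = ¼
k(u) = (¼ + u)/(11 + u) (k(u) = (u + ¼)/(u + 11) = (¼ + u)/(11 + u))
k(z) - 417/280 = (¼ - 64)/(11 - 64) - 417/280 = -255/4/(-53) - 417*1/280 = -1/53*(-255/4) - 417/280 = 255/212 - 417/280 = -4251/14840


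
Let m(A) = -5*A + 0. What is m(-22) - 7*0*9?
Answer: 110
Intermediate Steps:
m(A) = -5*A
m(-22) - 7*0*9 = -5*(-22) - 7*0*9 = 110 + 0*9 = 110 + 0 = 110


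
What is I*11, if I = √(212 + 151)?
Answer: 121*√3 ≈ 209.58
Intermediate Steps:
I = 11*√3 (I = √363 = 11*√3 ≈ 19.053)
I*11 = (11*√3)*11 = 121*√3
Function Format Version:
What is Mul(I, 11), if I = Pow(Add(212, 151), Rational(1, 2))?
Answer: Mul(121, Pow(3, Rational(1, 2))) ≈ 209.58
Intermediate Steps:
I = Mul(11, Pow(3, Rational(1, 2))) (I = Pow(363, Rational(1, 2)) = Mul(11, Pow(3, Rational(1, 2))) ≈ 19.053)
Mul(I, 11) = Mul(Mul(11, Pow(3, Rational(1, 2))), 11) = Mul(121, Pow(3, Rational(1, 2)))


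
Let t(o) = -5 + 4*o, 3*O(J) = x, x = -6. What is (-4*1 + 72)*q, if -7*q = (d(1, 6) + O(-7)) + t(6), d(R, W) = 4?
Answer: -204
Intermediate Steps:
O(J) = -2 (O(J) = (⅓)*(-6) = -2)
q = -3 (q = -((4 - 2) + (-5 + 4*6))/7 = -(2 + (-5 + 24))/7 = -(2 + 19)/7 = -⅐*21 = -3)
(-4*1 + 72)*q = (-4*1 + 72)*(-3) = (-4 + 72)*(-3) = 68*(-3) = -204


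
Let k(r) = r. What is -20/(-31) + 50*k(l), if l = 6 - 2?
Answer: 6220/31 ≈ 200.65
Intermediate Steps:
l = 4
-20/(-31) + 50*k(l) = -20/(-31) + 50*4 = -20*(-1/31) + 200 = 20/31 + 200 = 6220/31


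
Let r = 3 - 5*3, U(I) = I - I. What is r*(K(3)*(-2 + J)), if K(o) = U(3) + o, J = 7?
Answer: -180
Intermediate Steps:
U(I) = 0
K(o) = o (K(o) = 0 + o = o)
r = -12 (r = 3 - 15 = -12)
r*(K(3)*(-2 + J)) = -36*(-2 + 7) = -36*5 = -12*15 = -180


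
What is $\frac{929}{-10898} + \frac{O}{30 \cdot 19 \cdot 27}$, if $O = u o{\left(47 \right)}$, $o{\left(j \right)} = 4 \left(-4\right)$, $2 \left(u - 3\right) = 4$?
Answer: $- \frac{1516915}{16772022} \approx -0.090443$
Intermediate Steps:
$u = 5$ ($u = 3 + \frac{1}{2} \cdot 4 = 3 + 2 = 5$)
$o{\left(j \right)} = -16$
$O = -80$ ($O = 5 \left(-16\right) = -80$)
$\frac{929}{-10898} + \frac{O}{30 \cdot 19 \cdot 27} = \frac{929}{-10898} - \frac{80}{30 \cdot 19 \cdot 27} = 929 \left(- \frac{1}{10898}\right) - \frac{80}{570 \cdot 27} = - \frac{929}{10898} - \frac{80}{15390} = - \frac{929}{10898} - \frac{8}{1539} = - \frac{1516915}{16772022}$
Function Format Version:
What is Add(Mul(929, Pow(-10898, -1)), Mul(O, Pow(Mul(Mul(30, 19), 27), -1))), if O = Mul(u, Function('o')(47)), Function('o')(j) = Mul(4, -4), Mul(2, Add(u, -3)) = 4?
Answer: Rational(-1516915, 16772022) ≈ -0.090443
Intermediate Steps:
u = 5 (u = Add(3, Mul(Rational(1, 2), 4)) = Add(3, 2) = 5)
Function('o')(j) = -16
O = -80 (O = Mul(5, -16) = -80)
Add(Mul(929, Pow(-10898, -1)), Mul(O, Pow(Mul(Mul(30, 19), 27), -1))) = Add(Mul(929, Pow(-10898, -1)), Mul(-80, Pow(Mul(Mul(30, 19), 27), -1))) = Add(Mul(929, Rational(-1, 10898)), Mul(-80, Pow(Mul(570, 27), -1))) = Add(Rational(-929, 10898), Mul(-80, Pow(15390, -1))) = Add(Rational(-929, 10898), Mul(-80, Rational(1, 15390))) = Add(Rational(-929, 10898), Rational(-8, 1539)) = Rational(-1516915, 16772022)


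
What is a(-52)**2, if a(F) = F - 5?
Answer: 3249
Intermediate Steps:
a(F) = -5 + F
a(-52)**2 = (-5 - 52)**2 = (-57)**2 = 3249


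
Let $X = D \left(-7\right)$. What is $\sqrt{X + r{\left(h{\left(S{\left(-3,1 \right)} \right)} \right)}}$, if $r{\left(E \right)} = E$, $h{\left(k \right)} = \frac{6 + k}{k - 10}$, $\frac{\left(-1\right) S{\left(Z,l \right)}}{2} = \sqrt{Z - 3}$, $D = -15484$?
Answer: $\sqrt{\frac{541937 + 108389 i \sqrt{6}}{5 + i \sqrt{6}}} \approx 329.22 + 0.0009 i$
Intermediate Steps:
$S{\left(Z,l \right)} = - 2 \sqrt{-3 + Z}$ ($S{\left(Z,l \right)} = - 2 \sqrt{Z - 3} = - 2 \sqrt{-3 + Z}$)
$h{\left(k \right)} = \frac{6 + k}{-10 + k}$
$X = 108388$ ($X = \left(-15484\right) \left(-7\right) = 108388$)
$\sqrt{X + r{\left(h{\left(S{\left(-3,1 \right)} \right)} \right)}} = \sqrt{108388 + \frac{6 - 2 \sqrt{-3 - 3}}{-10 - 2 \sqrt{-3 - 3}}} = \sqrt{108388 + \frac{6 - 2 \sqrt{-6}}{-10 - 2 \sqrt{-6}}} = \sqrt{108388 + \frac{6 - 2 i \sqrt{6}}{-10 - 2 i \sqrt{6}}}$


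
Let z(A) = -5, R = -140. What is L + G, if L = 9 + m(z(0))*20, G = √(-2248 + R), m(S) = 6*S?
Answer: -591 + 2*I*√597 ≈ -591.0 + 48.867*I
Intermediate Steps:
G = 2*I*√597 (G = √(-2248 - 140) = √(-2388) = 2*I*√597 ≈ 48.867*I)
L = -591 (L = 9 + (6*(-5))*20 = 9 - 30*20 = 9 - 600 = -591)
L + G = -591 + 2*I*√597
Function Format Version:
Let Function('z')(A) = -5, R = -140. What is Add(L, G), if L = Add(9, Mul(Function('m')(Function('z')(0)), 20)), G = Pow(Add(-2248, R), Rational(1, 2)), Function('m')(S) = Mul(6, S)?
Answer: Add(-591, Mul(2, I, Pow(597, Rational(1, 2)))) ≈ Add(-591.00, Mul(48.867, I))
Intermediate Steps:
G = Mul(2, I, Pow(597, Rational(1, 2))) (G = Pow(Add(-2248, -140), Rational(1, 2)) = Pow(-2388, Rational(1, 2)) = Mul(2, I, Pow(597, Rational(1, 2))) ≈ Mul(48.867, I))
L = -591 (L = Add(9, Mul(Mul(6, -5), 20)) = Add(9, Mul(-30, 20)) = Add(9, -600) = -591)
Add(L, G) = Add(-591, Mul(2, I, Pow(597, Rational(1, 2))))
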